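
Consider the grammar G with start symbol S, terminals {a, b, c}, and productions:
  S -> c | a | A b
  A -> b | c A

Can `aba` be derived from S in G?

no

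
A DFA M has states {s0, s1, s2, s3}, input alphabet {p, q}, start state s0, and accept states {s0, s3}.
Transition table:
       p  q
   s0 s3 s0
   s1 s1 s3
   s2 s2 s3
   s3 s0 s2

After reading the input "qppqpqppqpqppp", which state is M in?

s3

s0 --q--> s0
s0 --p--> s3
s3 --p--> s0
s0 --q--> s0
s0 --p--> s3
s3 --q--> s2
s2 --p--> s2
s2 --p--> s2
s2 --q--> s3
s3 --p--> s0
s0 --q--> s0
s0 --p--> s3
s3 --p--> s0
s0 --p--> s3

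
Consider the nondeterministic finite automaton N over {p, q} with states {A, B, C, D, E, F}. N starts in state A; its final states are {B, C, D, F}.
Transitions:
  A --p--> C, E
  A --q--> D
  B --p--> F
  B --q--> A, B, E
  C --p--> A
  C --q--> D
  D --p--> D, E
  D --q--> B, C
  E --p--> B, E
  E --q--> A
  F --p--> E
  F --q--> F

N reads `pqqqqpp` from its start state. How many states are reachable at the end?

Start: {A}
read p: {C, E}
read q: {A, D}
read q: {B, C, D}
read q: {A, B, C, D, E}
read q: {A, B, C, D, E}
read p: {A, B, C, D, E, F}
read p: {A, B, C, D, E, F}
Final reachable set {A, B, C, D, E, F} has 6 states.

6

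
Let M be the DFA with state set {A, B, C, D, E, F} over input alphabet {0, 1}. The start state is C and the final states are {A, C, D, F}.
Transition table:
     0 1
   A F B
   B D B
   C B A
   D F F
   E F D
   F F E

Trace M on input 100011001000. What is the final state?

F

C --1--> A
A --0--> F
F --0--> F
F --0--> F
F --1--> E
E --1--> D
D --0--> F
F --0--> F
F --1--> E
E --0--> F
F --0--> F
F --0--> F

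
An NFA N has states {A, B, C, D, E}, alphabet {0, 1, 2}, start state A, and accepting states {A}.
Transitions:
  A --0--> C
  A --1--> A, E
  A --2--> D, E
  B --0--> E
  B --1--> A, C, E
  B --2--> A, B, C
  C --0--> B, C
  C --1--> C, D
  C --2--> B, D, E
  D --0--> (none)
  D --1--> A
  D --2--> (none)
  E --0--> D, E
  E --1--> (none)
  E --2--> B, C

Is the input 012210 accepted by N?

Start: {A}
read 0: {C}
read 1: {C, D}
read 2: {B, D, E}
read 2: {A, B, C}
read 1: {A, C, D, E}
read 0: {B, C, D, E}
Reachable ∩ accepting = {} — empty.

rejected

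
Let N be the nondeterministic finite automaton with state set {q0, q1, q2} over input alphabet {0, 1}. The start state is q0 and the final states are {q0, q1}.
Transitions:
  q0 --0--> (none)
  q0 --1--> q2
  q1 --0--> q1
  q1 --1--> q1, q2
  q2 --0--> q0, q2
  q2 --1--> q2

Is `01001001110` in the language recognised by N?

Start: {q0}
read 0: {}
The reachable set is empty and stays empty for the remaining 10 symbols.
Reachable ∩ accepting = {} — empty.

rejected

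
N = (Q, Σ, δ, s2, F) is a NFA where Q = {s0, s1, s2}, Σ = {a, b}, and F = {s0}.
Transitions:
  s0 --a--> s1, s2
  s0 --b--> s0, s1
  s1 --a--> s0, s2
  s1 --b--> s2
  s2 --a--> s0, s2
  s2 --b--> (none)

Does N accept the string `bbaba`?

rejected

Start: {s2}
read b: {}
The reachable set is empty and stays empty for the remaining 4 symbols.
Reachable ∩ accepting = {} — empty.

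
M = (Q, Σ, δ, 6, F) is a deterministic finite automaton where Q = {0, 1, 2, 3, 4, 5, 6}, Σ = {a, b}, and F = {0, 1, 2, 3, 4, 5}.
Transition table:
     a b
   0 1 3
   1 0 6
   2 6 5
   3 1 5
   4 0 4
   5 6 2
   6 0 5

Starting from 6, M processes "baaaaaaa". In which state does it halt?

1

6 --b--> 5
5 --a--> 6
6 --a--> 0
0 --a--> 1
1 --a--> 0
0 --a--> 1
1 --a--> 0
0 --a--> 1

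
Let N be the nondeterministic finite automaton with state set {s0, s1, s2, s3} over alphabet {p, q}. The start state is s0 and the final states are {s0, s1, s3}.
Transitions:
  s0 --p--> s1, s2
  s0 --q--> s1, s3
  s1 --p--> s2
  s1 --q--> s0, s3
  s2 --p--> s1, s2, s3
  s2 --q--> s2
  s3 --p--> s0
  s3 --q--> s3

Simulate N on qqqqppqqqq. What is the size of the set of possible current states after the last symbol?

Start: {s0}
read q: {s1, s3}
read q: {s0, s3}
read q: {s1, s3}
read q: {s0, s3}
read p: {s0, s1, s2}
read p: {s1, s2, s3}
read q: {s0, s2, s3}
read q: {s1, s2, s3}
read q: {s0, s2, s3}
read q: {s1, s2, s3}
Final reachable set {s1, s2, s3} has 3 states.

3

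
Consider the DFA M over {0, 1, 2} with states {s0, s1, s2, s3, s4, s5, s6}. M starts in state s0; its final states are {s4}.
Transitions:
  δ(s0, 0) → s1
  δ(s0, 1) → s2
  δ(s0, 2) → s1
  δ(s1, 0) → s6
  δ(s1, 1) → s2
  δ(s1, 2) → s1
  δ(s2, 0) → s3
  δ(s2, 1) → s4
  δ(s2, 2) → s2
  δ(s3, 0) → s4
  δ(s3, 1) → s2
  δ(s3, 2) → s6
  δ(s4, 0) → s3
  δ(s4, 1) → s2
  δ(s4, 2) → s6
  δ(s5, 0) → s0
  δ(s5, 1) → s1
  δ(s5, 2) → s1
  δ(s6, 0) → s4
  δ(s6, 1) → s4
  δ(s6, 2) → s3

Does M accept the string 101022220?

s0 --1--> s2
s2 --0--> s3
s3 --1--> s2
s2 --0--> s3
s3 --2--> s6
s6 --2--> s3
s3 --2--> s6
s6 --2--> s3
s3 --0--> s4
End in state s4, which is an accepting state.

accepted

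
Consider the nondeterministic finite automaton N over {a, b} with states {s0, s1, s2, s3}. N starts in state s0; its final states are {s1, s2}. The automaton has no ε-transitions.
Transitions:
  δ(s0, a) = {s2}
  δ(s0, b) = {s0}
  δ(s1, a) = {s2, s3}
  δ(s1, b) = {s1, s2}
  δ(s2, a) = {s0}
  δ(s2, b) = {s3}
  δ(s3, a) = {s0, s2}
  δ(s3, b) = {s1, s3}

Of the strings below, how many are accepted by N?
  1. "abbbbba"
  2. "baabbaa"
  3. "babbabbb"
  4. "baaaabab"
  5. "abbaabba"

3

"abbbbba": accepted
"baabbaa": rejected
"babbabbb": accepted
"baaaabab": rejected
"abbaabba": accepted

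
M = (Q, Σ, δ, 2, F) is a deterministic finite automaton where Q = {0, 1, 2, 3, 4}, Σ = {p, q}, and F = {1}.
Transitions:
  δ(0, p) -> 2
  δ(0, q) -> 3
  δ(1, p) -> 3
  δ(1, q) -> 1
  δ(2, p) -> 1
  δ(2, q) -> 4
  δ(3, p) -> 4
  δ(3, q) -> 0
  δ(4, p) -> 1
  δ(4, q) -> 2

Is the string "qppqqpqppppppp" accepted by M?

2 --q--> 4
4 --p--> 1
1 --p--> 3
3 --q--> 0
0 --q--> 3
3 --p--> 4
4 --q--> 2
2 --p--> 1
1 --p--> 3
3 --p--> 4
4 --p--> 1
1 --p--> 3
3 --p--> 4
4 --p--> 1
End in state 1, which is an accepting state.

accepted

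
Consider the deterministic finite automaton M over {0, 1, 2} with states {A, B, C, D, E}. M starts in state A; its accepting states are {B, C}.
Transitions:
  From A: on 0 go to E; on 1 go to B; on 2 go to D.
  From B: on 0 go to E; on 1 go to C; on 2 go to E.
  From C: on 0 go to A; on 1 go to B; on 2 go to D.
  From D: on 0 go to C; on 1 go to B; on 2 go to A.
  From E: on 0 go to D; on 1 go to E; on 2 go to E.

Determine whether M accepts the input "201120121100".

A --2--> D
D --0--> C
C --1--> B
B --1--> C
C --2--> D
D --0--> C
C --1--> B
B --2--> E
E --1--> E
E --1--> E
E --0--> D
D --0--> C
End in state C, which is an accepting state.

accepted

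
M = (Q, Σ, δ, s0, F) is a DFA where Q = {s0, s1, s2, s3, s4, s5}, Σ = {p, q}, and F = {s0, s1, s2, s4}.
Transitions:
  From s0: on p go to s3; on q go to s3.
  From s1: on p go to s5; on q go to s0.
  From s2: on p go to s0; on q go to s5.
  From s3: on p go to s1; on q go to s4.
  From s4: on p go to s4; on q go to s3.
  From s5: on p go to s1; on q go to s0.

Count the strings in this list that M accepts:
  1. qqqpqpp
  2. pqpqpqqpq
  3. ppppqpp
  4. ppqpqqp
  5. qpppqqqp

5

qqqpqpp: accepted
pqpqpqqpq: accepted
ppppqpp: accepted
ppqpqqp: accepted
qpppqqqp: accepted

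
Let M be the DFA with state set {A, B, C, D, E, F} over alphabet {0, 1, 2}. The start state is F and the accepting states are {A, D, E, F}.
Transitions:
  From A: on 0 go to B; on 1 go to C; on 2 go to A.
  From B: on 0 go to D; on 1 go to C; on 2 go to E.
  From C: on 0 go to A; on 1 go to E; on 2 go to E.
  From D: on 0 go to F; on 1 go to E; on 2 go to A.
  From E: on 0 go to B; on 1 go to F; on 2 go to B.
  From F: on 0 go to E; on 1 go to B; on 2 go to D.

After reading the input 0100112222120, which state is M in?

F

F --0--> E
E --1--> F
F --0--> E
E --0--> B
B --1--> C
C --1--> E
E --2--> B
B --2--> E
E --2--> B
B --2--> E
E --1--> F
F --2--> D
D --0--> F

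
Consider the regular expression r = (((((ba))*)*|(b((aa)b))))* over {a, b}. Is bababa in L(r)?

Split into 3 pieces ba · ba · ba; each matches ((((ba))*)*|(b((aa)b))).

yes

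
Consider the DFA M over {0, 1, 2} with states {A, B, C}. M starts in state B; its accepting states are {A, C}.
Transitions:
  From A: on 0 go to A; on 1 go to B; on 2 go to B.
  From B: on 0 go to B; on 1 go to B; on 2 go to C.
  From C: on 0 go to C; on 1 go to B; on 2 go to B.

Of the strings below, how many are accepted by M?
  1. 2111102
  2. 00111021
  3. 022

2111102: accepted
00111021: rejected
022: rejected

1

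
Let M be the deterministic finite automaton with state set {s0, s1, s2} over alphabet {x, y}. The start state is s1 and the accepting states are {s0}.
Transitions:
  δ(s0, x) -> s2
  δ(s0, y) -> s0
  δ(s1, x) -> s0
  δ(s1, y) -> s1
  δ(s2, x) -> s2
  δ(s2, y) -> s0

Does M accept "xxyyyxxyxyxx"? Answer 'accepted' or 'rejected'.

rejected

s1 --x--> s0
s0 --x--> s2
s2 --y--> s0
s0 --y--> s0
s0 --y--> s0
s0 --x--> s2
s2 --x--> s2
s2 --y--> s0
s0 --x--> s2
s2 --y--> s0
s0 --x--> s2
s2 --x--> s2
End in state s2, which is not an accepting state.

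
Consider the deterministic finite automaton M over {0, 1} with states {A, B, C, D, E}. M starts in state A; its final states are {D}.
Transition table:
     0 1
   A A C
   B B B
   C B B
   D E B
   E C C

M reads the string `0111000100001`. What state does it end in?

A --0--> A
A --1--> C
C --1--> B
B --1--> B
B --0--> B
B --0--> B
B --0--> B
B --1--> B
B --0--> B
B --0--> B
B --0--> B
B --0--> B
B --1--> B

B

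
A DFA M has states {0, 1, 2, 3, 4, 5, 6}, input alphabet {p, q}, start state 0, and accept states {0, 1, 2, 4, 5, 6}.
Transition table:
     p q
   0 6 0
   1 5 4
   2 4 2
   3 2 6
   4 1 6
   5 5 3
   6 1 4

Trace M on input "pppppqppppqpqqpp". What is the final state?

0 --p--> 6
6 --p--> 1
1 --p--> 5
5 --p--> 5
5 --p--> 5
5 --q--> 3
3 --p--> 2
2 --p--> 4
4 --p--> 1
1 --p--> 5
5 --q--> 3
3 --p--> 2
2 --q--> 2
2 --q--> 2
2 --p--> 4
4 --p--> 1

1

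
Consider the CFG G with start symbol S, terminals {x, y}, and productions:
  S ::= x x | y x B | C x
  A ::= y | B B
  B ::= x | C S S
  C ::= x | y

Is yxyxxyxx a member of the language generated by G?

S ⇒ yxB ⇒ yxCSS ⇒ yxySS ⇒ yxyxxS ⇒ yxyxxyxB ⇒ yxyxxyxx

yes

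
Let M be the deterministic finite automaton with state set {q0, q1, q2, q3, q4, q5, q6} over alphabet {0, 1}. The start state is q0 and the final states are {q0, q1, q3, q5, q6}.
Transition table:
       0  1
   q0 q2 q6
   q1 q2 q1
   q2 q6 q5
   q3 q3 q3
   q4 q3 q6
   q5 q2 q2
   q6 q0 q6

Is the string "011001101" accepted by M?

q0 --0--> q2
q2 --1--> q5
q5 --1--> q2
q2 --0--> q6
q6 --0--> q0
q0 --1--> q6
q6 --1--> q6
q6 --0--> q0
q0 --1--> q6
End in state q6, which is an accepting state.

accepted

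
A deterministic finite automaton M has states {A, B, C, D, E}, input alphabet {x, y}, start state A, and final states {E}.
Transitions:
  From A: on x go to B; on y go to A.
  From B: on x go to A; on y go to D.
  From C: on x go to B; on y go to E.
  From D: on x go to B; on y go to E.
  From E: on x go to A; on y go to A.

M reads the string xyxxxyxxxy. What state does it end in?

D

A --x--> B
B --y--> D
D --x--> B
B --x--> A
A --x--> B
B --y--> D
D --x--> B
B --x--> A
A --x--> B
B --y--> D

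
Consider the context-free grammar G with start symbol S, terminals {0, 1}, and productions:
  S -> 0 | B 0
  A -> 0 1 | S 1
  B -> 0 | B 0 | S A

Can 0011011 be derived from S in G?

no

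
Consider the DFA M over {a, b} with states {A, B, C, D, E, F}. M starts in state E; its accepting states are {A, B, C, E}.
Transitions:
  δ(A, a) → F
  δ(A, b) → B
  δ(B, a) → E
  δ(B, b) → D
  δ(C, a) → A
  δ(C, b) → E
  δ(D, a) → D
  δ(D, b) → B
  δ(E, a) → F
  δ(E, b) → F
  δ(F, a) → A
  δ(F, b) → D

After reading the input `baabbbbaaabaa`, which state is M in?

E --b--> F
F --a--> A
A --a--> F
F --b--> D
D --b--> B
B --b--> D
D --b--> B
B --a--> E
E --a--> F
F --a--> A
A --b--> B
B --a--> E
E --a--> F

F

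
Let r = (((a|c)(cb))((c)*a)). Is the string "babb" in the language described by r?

No split of babb into u·v has ((a|c)(cb)) matching u and ((c)*a) matching v.

no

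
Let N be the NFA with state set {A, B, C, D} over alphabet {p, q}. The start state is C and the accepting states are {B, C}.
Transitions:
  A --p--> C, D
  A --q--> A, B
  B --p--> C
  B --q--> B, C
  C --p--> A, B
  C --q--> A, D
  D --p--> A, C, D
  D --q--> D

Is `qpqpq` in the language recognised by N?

Start: {C}
read q: {A, D}
read p: {A, C, D}
read q: {A, B, D}
read p: {A, C, D}
read q: {A, B, D}
Reachable ∩ accepting = {B} — nonempty.

accepted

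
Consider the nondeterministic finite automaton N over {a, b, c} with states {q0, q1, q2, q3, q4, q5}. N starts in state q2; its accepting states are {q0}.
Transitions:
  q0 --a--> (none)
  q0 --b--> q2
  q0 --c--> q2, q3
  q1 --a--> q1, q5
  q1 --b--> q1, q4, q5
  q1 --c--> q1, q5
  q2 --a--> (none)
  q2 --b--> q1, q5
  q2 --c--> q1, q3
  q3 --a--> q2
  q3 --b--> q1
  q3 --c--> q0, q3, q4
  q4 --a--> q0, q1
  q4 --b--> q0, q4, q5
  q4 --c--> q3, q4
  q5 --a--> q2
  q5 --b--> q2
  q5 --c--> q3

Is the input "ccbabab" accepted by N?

rejected

Start: {q2}
read c: {q1, q3}
read c: {q0, q1, q3, q4, q5}
read b: {q0, q1, q2, q4, q5}
read a: {q0, q1, q2, q5}
read b: {q1, q2, q4, q5}
read a: {q0, q1, q2, q5}
read b: {q1, q2, q4, q5}
Reachable ∩ accepting = {} — empty.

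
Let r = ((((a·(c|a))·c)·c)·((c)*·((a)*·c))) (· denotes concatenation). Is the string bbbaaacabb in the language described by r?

No split of bbbaaacabb into u·v has (((a·(c|a))·c)·c) matching u and ((c)*·((a)*·c)) matching v.

no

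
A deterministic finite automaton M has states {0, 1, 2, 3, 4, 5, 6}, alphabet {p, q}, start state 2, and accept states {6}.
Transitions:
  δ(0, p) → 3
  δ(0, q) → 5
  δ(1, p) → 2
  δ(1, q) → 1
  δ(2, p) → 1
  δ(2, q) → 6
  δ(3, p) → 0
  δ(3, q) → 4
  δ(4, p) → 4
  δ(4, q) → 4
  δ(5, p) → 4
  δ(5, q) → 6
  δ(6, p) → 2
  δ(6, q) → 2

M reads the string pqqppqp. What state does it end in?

2 --p--> 1
1 --q--> 1
1 --q--> 1
1 --p--> 2
2 --p--> 1
1 --q--> 1
1 --p--> 2

2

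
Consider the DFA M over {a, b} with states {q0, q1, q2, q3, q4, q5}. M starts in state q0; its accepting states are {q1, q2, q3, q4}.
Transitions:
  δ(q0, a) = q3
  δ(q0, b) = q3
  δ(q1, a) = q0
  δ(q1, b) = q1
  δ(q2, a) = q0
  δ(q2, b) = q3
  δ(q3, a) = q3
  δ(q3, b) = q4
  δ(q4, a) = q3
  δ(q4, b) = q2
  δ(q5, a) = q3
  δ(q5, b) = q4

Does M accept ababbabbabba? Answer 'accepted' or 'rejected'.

rejected

q0 --a--> q3
q3 --b--> q4
q4 --a--> q3
q3 --b--> q4
q4 --b--> q2
q2 --a--> q0
q0 --b--> q3
q3 --b--> q4
q4 --a--> q3
q3 --b--> q4
q4 --b--> q2
q2 --a--> q0
End in state q0, which is not an accepting state.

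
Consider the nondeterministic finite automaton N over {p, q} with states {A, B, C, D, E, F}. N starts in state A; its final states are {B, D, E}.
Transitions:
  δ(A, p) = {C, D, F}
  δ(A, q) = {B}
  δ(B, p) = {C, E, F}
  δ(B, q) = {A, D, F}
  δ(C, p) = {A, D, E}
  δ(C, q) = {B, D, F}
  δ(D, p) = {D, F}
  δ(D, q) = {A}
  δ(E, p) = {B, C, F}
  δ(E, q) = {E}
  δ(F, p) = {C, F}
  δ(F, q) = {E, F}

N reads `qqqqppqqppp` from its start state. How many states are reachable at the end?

Start: {A}
read q: {B}
read q: {A, D, F}
read q: {A, B, E, F}
read q: {A, B, D, E, F}
read p: {B, C, D, E, F}
read p: {A, B, C, D, E, F}
read q: {A, B, D, E, F}
read q: {A, B, D, E, F}
read p: {B, C, D, E, F}
read p: {A, B, C, D, E, F}
read p: {A, B, C, D, E, F}
Final reachable set {A, B, C, D, E, F} has 6 states.

6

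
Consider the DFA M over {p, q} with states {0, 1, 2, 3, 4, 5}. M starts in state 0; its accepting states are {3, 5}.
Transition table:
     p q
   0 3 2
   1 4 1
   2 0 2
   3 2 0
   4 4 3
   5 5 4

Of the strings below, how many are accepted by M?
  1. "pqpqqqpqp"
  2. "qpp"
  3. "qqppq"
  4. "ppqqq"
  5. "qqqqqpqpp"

"pqpqqqpqp": rejected
"qpp": accepted
"qqppq": rejected
"ppqqq": rejected
"qqqqqpqpp": accepted

2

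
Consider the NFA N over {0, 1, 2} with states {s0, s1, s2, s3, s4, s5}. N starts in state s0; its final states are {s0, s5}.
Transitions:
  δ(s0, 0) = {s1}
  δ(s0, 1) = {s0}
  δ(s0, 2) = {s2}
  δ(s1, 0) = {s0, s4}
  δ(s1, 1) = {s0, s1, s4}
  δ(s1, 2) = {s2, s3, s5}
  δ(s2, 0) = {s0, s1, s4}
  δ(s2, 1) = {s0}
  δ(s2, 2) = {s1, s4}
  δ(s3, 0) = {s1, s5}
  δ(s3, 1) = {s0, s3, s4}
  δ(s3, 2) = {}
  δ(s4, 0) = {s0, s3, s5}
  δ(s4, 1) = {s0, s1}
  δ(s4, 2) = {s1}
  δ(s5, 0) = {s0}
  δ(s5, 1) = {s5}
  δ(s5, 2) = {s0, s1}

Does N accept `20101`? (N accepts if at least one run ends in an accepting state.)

accepted

Start: {s0}
read 2: {s2}
read 0: {s0, s1, s4}
read 1: {s0, s1, s4}
read 0: {s0, s1, s3, s4, s5}
read 1: {s0, s1, s3, s4, s5}
Reachable ∩ accepting = {s0, s5} — nonempty.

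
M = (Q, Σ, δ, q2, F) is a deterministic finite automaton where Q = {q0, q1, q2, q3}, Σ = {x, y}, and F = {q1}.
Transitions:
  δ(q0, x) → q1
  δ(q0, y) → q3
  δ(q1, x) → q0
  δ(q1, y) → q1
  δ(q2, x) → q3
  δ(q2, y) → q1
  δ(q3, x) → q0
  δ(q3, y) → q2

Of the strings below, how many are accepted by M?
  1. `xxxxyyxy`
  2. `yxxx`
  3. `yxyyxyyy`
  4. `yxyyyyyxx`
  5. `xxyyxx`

`xxxxyyxy`: rejected
`yxxx`: rejected
`yxyyxyyy`: accepted
`yxyyyyyxx`: accepted
`xxyyxx`: rejected

2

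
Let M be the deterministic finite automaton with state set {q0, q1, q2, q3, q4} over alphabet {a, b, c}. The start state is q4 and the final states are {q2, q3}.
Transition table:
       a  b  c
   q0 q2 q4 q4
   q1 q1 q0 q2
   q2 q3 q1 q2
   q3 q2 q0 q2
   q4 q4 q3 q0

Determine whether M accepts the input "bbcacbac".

q4 --b--> q3
q3 --b--> q0
q0 --c--> q4
q4 --a--> q4
q4 --c--> q0
q0 --b--> q4
q4 --a--> q4
q4 --c--> q0
End in state q0, which is not an accepting state.

rejected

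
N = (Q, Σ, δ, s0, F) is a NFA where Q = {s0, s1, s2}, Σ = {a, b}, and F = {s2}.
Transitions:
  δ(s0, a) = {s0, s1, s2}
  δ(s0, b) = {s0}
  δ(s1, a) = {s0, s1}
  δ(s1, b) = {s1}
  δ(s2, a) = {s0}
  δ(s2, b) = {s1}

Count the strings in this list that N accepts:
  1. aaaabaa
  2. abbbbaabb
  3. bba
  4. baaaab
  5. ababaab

2

aaaabaa: accepted
abbbbaabb: rejected
bba: accepted
baaaab: rejected
ababaab: rejected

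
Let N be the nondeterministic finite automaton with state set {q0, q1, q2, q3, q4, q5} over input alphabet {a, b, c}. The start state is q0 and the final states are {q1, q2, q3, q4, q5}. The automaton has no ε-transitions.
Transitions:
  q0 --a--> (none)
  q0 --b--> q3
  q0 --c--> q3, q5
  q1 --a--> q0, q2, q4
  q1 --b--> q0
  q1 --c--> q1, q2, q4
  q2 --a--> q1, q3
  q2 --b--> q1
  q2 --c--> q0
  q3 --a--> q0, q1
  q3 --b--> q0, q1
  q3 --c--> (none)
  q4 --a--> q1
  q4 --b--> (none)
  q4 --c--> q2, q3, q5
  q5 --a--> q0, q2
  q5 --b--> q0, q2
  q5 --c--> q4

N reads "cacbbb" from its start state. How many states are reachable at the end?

3

Start: {q0}
read c: {q3, q5}
read a: {q0, q1, q2}
read c: {q0, q1, q2, q3, q4, q5}
read b: {q0, q1, q2, q3}
read b: {q0, q1, q3}
read b: {q0, q1, q3}
Final reachable set {q0, q1, q3} has 3 states.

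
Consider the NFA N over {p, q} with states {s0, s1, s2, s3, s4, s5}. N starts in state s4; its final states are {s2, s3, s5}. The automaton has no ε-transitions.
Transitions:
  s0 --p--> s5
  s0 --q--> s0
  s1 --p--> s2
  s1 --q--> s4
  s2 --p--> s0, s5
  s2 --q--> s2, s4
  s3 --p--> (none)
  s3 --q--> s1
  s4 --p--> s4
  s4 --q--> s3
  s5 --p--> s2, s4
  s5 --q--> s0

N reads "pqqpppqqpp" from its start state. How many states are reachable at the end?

4

Start: {s4}
read p: {s4}
read q: {s3}
read q: {s1}
read p: {s2}
read p: {s0, s5}
read p: {s2, s4, s5}
read q: {s0, s2, s3, s4}
read q: {s0, s1, s2, s3, s4}
read p: {s0, s2, s4, s5}
read p: {s0, s2, s4, s5}
Final reachable set {s0, s2, s4, s5} has 4 states.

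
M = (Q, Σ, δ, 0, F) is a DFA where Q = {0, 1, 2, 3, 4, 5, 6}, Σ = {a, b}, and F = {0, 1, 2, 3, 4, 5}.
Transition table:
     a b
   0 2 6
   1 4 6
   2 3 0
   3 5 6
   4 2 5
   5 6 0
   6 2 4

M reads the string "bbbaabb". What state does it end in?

0 --b--> 6
6 --b--> 4
4 --b--> 5
5 --a--> 6
6 --a--> 2
2 --b--> 0
0 --b--> 6

6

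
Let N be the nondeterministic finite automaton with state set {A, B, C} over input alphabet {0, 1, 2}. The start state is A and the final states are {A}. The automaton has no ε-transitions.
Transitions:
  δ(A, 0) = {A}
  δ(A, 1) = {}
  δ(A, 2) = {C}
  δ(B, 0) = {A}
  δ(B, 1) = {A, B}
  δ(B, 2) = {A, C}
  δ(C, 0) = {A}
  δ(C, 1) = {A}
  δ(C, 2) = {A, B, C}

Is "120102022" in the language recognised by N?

Start: {A}
read 1: {}
The reachable set is empty and stays empty for the remaining 8 symbols.
Reachable ∩ accepting = {} — empty.

rejected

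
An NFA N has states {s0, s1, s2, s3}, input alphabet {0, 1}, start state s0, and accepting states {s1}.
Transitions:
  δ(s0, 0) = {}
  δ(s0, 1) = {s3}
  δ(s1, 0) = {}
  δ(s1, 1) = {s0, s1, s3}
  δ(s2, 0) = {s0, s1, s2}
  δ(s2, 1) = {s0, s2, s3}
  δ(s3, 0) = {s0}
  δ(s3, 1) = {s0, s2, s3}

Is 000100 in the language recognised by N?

Start: {s0}
read 0: {}
The reachable set is empty and stays empty for the remaining 5 symbols.
Reachable ∩ accepting = {} — empty.

rejected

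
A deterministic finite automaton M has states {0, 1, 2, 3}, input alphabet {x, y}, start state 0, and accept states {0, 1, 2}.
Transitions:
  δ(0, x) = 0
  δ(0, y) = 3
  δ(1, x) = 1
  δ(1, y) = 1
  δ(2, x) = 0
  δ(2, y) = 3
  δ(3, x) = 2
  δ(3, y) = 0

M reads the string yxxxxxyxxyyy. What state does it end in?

0 --y--> 3
3 --x--> 2
2 --x--> 0
0 --x--> 0
0 --x--> 0
0 --x--> 0
0 --y--> 3
3 --x--> 2
2 --x--> 0
0 --y--> 3
3 --y--> 0
0 --y--> 3

3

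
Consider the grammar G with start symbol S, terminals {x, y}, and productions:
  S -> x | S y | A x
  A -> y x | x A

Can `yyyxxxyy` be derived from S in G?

no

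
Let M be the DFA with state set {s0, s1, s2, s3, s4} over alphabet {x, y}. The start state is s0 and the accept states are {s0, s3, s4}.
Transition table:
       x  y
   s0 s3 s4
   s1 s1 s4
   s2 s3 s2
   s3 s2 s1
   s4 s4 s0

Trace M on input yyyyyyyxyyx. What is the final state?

s0 --y--> s4
s4 --y--> s0
s0 --y--> s4
s4 --y--> s0
s0 --y--> s4
s4 --y--> s0
s0 --y--> s4
s4 --x--> s4
s4 --y--> s0
s0 --y--> s4
s4 --x--> s4

s4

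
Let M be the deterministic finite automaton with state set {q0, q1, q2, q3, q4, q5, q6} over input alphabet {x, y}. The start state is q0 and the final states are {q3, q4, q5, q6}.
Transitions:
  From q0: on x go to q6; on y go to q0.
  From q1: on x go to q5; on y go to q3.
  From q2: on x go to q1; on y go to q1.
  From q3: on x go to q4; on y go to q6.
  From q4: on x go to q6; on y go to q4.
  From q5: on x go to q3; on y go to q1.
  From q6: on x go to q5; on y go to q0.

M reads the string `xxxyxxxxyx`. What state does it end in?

q6

q0 --x--> q6
q6 --x--> q5
q5 --x--> q3
q3 --y--> q6
q6 --x--> q5
q5 --x--> q3
q3 --x--> q4
q4 --x--> q6
q6 --y--> q0
q0 --x--> q6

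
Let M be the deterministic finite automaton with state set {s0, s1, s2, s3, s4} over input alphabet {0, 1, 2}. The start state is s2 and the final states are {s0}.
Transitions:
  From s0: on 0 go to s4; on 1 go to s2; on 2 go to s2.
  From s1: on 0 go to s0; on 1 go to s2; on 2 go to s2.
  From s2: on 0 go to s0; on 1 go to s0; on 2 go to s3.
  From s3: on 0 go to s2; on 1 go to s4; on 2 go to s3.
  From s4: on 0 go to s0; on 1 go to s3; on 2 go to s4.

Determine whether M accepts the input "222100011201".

s2 --2--> s3
s3 --2--> s3
s3 --2--> s3
s3 --1--> s4
s4 --0--> s0
s0 --0--> s4
s4 --0--> s0
s0 --1--> s2
s2 --1--> s0
s0 --2--> s2
s2 --0--> s0
s0 --1--> s2
End in state s2, which is not an accepting state.

rejected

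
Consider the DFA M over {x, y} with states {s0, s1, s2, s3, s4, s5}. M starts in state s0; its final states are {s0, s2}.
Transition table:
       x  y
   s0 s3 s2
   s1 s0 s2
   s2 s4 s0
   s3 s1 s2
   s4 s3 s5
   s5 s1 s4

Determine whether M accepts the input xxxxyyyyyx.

rejected

s0 --x--> s3
s3 --x--> s1
s1 --x--> s0
s0 --x--> s3
s3 --y--> s2
s2 --y--> s0
s0 --y--> s2
s2 --y--> s0
s0 --y--> s2
s2 --x--> s4
End in state s4, which is not an accepting state.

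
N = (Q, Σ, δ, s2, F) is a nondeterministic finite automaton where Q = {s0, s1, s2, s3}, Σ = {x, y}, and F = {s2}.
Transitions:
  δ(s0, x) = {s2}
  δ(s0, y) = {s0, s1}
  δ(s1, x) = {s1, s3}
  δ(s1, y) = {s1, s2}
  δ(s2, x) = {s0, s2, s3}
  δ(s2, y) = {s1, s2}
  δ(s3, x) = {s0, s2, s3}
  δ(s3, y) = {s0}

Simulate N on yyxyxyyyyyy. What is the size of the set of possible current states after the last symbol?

3

Start: {s2}
read y: {s1, s2}
read y: {s1, s2}
read x: {s0, s1, s2, s3}
read y: {s0, s1, s2}
read x: {s0, s1, s2, s3}
read y: {s0, s1, s2}
read y: {s0, s1, s2}
read y: {s0, s1, s2}
read y: {s0, s1, s2}
read y: {s0, s1, s2}
read y: {s0, s1, s2}
Final reachable set {s0, s1, s2} has 3 states.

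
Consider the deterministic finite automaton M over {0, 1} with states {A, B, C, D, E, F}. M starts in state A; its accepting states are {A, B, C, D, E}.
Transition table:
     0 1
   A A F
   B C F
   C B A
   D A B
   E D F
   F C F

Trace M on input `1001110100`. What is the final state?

A --1--> F
F --0--> C
C --0--> B
B --1--> F
F --1--> F
F --1--> F
F --0--> C
C --1--> A
A --0--> A
A --0--> A

A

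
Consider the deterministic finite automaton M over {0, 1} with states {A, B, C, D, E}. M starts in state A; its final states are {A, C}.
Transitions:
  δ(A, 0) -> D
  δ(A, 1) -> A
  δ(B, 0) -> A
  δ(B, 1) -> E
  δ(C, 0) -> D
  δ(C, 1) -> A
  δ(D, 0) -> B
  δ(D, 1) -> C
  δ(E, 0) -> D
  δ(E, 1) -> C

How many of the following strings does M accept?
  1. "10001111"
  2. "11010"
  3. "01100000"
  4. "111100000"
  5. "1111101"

2

"10001111": accepted
"11010": rejected
"01100000": rejected
"111100000": rejected
"1111101": accepted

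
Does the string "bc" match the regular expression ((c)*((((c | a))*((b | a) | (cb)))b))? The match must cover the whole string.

No split of bc into u·v has (c)* matching u and ((((c|a))*((b|a)|(cb)))b) matching v.

no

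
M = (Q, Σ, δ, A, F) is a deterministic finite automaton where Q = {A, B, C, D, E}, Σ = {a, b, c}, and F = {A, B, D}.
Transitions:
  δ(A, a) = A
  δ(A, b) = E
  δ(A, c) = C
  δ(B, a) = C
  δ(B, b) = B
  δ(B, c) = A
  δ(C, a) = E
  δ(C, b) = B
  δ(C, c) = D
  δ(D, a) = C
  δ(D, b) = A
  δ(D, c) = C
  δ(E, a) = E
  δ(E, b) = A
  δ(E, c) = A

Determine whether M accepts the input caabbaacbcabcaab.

rejected

A --c--> C
C --a--> E
E --a--> E
E --b--> A
A --b--> E
E --a--> E
E --a--> E
E --c--> A
A --b--> E
E --c--> A
A --a--> A
A --b--> E
E --c--> A
A --a--> A
A --a--> A
A --b--> E
End in state E, which is not an accepting state.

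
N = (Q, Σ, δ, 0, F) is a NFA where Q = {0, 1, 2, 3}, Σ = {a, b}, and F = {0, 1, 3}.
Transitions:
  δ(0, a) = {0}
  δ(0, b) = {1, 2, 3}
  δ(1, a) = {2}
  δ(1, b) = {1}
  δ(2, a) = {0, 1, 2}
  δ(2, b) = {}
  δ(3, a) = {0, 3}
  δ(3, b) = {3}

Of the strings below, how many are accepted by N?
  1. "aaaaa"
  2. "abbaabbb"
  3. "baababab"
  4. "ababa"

4

"aaaaa": accepted
"abbaabbb": accepted
"baababab": accepted
"ababa": accepted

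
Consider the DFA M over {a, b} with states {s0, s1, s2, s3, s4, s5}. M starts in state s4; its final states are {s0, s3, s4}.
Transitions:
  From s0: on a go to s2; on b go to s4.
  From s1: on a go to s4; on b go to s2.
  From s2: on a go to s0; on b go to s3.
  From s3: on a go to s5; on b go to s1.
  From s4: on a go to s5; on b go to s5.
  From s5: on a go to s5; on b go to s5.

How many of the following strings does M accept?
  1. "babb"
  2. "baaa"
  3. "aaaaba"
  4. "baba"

"babb": rejected
"baaa": rejected
"aaaaba": rejected
"baba": rejected

0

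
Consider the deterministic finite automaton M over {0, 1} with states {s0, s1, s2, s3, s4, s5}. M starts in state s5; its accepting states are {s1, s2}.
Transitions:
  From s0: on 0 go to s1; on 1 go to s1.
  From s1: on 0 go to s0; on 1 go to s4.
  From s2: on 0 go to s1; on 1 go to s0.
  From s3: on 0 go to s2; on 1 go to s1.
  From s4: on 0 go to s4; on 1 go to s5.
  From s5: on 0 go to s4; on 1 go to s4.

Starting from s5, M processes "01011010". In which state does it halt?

s5 --0--> s4
s4 --1--> s5
s5 --0--> s4
s4 --1--> s5
s5 --1--> s4
s4 --0--> s4
s4 --1--> s5
s5 --0--> s4

s4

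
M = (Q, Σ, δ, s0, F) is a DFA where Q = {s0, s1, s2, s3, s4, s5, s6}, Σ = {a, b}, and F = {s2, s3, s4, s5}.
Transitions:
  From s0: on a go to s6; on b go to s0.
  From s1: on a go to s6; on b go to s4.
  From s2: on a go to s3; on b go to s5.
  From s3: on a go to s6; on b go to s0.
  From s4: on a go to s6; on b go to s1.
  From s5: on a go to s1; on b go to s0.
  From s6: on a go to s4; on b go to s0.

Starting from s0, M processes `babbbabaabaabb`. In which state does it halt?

s4

s0 --b--> s0
s0 --a--> s6
s6 --b--> s0
s0 --b--> s0
s0 --b--> s0
s0 --a--> s6
s6 --b--> s0
s0 --a--> s6
s6 --a--> s4
s4 --b--> s1
s1 --a--> s6
s6 --a--> s4
s4 --b--> s1
s1 --b--> s4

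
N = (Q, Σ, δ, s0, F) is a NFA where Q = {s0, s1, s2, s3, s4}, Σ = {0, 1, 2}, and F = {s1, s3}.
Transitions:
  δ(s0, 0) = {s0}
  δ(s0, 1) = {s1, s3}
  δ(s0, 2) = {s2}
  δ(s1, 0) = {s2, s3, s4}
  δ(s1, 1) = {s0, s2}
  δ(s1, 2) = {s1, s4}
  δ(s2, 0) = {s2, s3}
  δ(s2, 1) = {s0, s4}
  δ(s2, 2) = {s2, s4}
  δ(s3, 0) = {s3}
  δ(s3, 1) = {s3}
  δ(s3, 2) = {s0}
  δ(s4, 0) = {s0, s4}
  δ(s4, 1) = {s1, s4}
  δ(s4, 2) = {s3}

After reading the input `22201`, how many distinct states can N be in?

Start: {s0}
read 2: {s2}
read 2: {s2, s4}
read 2: {s2, s3, s4}
read 0: {s0, s2, s3, s4}
read 1: {s0, s1, s3, s4}
Final reachable set {s0, s1, s3, s4} has 4 states.

4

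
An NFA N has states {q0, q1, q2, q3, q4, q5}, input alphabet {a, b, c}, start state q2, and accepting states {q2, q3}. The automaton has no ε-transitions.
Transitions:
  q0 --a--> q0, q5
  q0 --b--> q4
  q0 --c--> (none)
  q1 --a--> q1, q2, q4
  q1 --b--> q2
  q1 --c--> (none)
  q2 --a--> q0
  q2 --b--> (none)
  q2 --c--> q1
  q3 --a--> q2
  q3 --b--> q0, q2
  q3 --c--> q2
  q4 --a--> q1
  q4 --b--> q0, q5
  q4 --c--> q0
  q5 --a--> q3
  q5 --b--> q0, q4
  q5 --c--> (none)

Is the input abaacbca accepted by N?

Start: {q2}
read a: {q0}
read b: {q4}
read a: {q1}
read a: {q1, q2, q4}
read c: {q0, q1}
read b: {q2, q4}
read c: {q0, q1}
read a: {q0, q1, q2, q4, q5}
Reachable ∩ accepting = {q2} — nonempty.

accepted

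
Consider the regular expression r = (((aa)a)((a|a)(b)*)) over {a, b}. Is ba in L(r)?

no

No split of ba into u·v has ((aa)a) matching u and ((a|a)(b)*) matching v.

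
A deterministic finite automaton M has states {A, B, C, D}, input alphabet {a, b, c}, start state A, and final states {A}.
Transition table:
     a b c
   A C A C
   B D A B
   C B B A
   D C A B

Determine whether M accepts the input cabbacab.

A --c--> C
C --a--> B
B --b--> A
A --b--> A
A --a--> C
C --c--> A
A --a--> C
C --b--> B
End in state B, which is not an accepting state.

rejected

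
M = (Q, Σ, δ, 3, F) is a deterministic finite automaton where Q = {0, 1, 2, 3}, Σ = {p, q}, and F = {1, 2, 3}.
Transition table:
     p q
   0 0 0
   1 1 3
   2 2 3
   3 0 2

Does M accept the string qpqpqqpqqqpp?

rejected

3 --q--> 2
2 --p--> 2
2 --q--> 3
3 --p--> 0
0 --q--> 0
0 --q--> 0
0 --p--> 0
0 --q--> 0
0 --q--> 0
0 --q--> 0
0 --p--> 0
0 --p--> 0
End in state 0, which is not an accepting state.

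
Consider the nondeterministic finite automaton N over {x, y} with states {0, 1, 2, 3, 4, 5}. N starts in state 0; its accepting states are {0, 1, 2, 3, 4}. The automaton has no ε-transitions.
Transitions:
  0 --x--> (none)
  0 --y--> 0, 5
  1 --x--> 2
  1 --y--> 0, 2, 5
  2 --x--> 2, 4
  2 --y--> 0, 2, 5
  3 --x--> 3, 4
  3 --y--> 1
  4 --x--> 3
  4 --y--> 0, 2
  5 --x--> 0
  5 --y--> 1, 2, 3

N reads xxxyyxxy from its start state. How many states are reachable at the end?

Start: {0}
read x: {}
The reachable set is empty and stays empty for the remaining 7 symbols.
Final reachable set {} has 0 states.

0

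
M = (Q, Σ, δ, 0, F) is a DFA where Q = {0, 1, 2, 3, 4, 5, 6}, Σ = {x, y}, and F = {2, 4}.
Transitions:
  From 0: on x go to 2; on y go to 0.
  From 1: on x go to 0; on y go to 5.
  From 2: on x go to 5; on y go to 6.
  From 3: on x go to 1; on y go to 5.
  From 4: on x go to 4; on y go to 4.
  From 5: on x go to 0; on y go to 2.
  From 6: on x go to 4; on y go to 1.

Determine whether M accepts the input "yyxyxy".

0 --y--> 0
0 --y--> 0
0 --x--> 2
2 --y--> 6
6 --x--> 4
4 --y--> 4
End in state 4, which is an accepting state.

accepted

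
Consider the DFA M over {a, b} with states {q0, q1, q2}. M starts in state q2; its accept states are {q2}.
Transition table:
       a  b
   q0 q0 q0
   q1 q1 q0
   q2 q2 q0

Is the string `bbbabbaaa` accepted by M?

rejected

q2 --b--> q0
q0 --b--> q0
q0 --b--> q0
q0 --a--> q0
q0 --b--> q0
q0 --b--> q0
q0 --a--> q0
q0 --a--> q0
q0 --a--> q0
End in state q0, which is not an accepting state.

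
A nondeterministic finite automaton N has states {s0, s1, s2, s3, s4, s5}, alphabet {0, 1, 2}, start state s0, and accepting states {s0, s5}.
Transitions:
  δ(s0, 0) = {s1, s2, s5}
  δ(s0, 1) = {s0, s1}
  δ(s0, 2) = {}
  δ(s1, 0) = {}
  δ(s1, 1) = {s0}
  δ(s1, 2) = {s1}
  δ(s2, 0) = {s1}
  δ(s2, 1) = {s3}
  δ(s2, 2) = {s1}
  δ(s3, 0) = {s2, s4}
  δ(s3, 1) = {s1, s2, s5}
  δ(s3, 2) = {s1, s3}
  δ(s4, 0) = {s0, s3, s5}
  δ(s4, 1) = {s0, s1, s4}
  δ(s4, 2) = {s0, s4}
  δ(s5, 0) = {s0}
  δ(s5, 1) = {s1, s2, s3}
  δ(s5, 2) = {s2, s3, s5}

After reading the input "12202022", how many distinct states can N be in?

0

Start: {s0}
read 1: {s0, s1}
read 2: {s1}
read 2: {s1}
read 0: {}
The reachable set is empty and stays empty for the remaining 4 symbols.
Final reachable set {} has 0 states.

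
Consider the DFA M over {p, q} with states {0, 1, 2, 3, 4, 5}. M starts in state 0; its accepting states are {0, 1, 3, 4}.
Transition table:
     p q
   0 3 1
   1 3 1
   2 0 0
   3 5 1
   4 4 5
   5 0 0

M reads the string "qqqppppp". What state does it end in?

0 --q--> 1
1 --q--> 1
1 --q--> 1
1 --p--> 3
3 --p--> 5
5 --p--> 0
0 --p--> 3
3 --p--> 5

5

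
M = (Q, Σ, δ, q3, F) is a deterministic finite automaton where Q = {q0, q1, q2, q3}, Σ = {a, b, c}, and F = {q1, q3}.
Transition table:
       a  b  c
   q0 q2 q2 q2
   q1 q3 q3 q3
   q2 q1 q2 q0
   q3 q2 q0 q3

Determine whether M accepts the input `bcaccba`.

q3 --b--> q0
q0 --c--> q2
q2 --a--> q1
q1 --c--> q3
q3 --c--> q3
q3 --b--> q0
q0 --a--> q2
End in state q2, which is not an accepting state.

rejected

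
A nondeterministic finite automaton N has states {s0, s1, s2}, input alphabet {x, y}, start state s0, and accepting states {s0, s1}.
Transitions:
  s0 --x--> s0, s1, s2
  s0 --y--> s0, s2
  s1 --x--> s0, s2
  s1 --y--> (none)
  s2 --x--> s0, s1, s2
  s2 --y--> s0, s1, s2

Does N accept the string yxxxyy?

accepted

Start: {s0}
read y: {s0, s2}
read x: {s0, s1, s2}
read x: {s0, s1, s2}
read x: {s0, s1, s2}
read y: {s0, s1, s2}
read y: {s0, s1, s2}
Reachable ∩ accepting = {s0, s1} — nonempty.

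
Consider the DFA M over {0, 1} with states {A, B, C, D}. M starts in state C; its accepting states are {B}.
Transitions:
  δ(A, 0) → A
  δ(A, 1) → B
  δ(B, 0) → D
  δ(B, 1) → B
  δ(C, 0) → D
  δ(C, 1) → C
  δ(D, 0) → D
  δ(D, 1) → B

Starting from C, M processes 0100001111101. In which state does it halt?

B

C --0--> D
D --1--> B
B --0--> D
D --0--> D
D --0--> D
D --0--> D
D --1--> B
B --1--> B
B --1--> B
B --1--> B
B --1--> B
B --0--> D
D --1--> B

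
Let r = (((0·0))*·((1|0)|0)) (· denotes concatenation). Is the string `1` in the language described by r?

Split as ε·1: ((0·0))* matches ε and ((1|0)|0) matches 1.

yes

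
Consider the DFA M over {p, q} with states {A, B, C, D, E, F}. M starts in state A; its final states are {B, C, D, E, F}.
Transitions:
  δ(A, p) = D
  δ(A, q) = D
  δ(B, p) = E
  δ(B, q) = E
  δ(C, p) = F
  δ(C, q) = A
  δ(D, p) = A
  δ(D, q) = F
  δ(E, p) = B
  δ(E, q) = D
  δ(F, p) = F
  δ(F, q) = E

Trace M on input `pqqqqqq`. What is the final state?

D

A --p--> D
D --q--> F
F --q--> E
E --q--> D
D --q--> F
F --q--> E
E --q--> D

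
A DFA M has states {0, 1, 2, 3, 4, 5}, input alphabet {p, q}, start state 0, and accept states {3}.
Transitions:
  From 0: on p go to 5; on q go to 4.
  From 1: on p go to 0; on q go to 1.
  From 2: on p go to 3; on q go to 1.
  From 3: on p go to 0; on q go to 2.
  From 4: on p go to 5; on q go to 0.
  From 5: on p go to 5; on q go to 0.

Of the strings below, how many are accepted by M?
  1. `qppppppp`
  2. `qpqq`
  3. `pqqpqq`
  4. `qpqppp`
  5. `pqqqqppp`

0

`qppppppp`: rejected
`qpqq`: rejected
`pqqpqq`: rejected
`qpqppp`: rejected
`pqqqqppp`: rejected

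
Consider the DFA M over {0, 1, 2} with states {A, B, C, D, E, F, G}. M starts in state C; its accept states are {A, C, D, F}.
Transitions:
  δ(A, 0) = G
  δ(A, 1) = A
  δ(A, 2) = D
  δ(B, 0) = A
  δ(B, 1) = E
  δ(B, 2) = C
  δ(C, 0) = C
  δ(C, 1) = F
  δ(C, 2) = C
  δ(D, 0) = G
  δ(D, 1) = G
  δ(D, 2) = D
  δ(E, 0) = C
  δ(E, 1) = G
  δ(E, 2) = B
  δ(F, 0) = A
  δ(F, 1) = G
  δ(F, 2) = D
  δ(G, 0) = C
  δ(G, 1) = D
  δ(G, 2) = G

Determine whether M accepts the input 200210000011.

C --2--> C
C --0--> C
C --0--> C
C --2--> C
C --1--> F
F --0--> A
A --0--> G
G --0--> C
C --0--> C
C --0--> C
C --1--> F
F --1--> G
End in state G, which is not an accepting state.

rejected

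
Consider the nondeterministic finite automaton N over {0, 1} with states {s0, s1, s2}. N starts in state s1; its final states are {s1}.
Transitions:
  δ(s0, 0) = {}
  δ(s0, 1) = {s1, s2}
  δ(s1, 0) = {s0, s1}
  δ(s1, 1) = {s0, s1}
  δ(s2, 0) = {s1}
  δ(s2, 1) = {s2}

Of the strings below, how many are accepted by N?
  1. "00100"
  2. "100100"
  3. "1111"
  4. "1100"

4

"00100": accepted
"100100": accepted
"1111": accepted
"1100": accepted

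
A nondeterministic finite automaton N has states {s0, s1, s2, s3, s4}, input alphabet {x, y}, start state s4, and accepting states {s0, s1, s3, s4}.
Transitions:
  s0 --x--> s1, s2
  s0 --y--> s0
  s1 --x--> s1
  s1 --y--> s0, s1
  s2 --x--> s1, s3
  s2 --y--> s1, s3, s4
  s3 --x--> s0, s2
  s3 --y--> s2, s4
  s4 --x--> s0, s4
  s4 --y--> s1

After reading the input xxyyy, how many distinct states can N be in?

4

Start: {s4}
read x: {s0, s4}
read x: {s0, s1, s2, s4}
read y: {s0, s1, s3, s4}
read y: {s0, s1, s2, s4}
read y: {s0, s1, s3, s4}
Final reachable set {s0, s1, s3, s4} has 4 states.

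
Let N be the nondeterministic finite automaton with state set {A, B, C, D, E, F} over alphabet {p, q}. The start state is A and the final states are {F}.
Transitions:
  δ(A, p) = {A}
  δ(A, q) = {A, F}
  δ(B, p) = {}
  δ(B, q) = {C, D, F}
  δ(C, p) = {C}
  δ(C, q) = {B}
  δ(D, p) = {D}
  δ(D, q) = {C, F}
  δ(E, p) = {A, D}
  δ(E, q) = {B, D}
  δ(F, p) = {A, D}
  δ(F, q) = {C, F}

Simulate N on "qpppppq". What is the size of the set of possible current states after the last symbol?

Start: {A}
read q: {A, F}
read p: {A, D}
read p: {A, D}
read p: {A, D}
read p: {A, D}
read p: {A, D}
read q: {A, C, F}
Final reachable set {A, C, F} has 3 states.

3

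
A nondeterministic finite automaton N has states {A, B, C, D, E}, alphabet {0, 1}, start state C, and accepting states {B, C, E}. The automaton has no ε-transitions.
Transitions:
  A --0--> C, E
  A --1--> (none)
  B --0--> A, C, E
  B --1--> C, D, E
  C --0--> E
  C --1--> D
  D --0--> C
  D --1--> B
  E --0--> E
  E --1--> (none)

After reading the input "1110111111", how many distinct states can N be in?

Start: {C}
read 1: {D}
read 1: {B}
read 1: {C, D, E}
read 0: {C, E}
read 1: {D}
read 1: {B}
read 1: {C, D, E}
read 1: {B, D}
read 1: {B, C, D, E}
read 1: {B, C, D, E}
Final reachable set {B, C, D, E} has 4 states.

4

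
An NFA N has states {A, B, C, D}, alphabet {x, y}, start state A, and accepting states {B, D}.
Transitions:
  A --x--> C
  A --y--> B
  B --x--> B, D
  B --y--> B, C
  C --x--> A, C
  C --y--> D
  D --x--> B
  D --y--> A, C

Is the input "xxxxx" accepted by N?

Start: {A}
read x: {C}
read x: {A, C}
read x: {A, C}
read x: {A, C}
read x: {A, C}
Reachable ∩ accepting = {} — empty.

rejected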